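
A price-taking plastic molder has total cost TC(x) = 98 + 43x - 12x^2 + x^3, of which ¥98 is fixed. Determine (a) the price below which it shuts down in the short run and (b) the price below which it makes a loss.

AVC = 43 - 12x + x^2; minimized at x = 6, giving min AVC = ¥7. That is the shutdown price.
ATC = 98/x + 43 - 12x + x^2. Setting dATC/dx = −98/x^2 − 12 + 2x = 0 gives x = 7 (since 2·7^3 − 12·7^2 = 98).
min ATC = 98/7 + 43 − 12·7 + 7^2 = ¥22. That is the break-even price.
Between these two prices the firm operates at a loss; above ¥22 it earns a profit.

Shutdown price = ¥7; break-even price = ¥22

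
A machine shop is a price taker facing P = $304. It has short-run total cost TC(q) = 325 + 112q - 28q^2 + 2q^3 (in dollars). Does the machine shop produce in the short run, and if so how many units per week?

Produce at q = 12

Variable cost is VC = 112q - 28q^2 + 2q^3, so AVC = VC/q = 112 - 28q + 2q^2 and MC = dTC/dq = 112 - 56q + 6q^2.
AVC hits its minimum where MC = AVC, at q = 7, giving min AVC = 112 - 28·7 + 2·7^2 = $14.
Since P = $304 ≥ min AVC = $14, price covers variable cost and the firm should produce.
Set P = MC: 304 = 112 - 56q + 6q^2 → -192 - 56q + 6q^2 = 0. The roots are q = -8/3 and q = 12; the profit-maximizing output is on the rising part of MC, so q* = 12.
Check: AVC at q = 12 is $64 ≤ P, so revenue covers variable cost.
Profit = P·q − TC = 304·12 − 1093 = $2555.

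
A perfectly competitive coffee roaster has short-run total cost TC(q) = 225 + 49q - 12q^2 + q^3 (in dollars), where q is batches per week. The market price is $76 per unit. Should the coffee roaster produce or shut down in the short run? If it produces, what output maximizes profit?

Produce at q = 9

Variable cost is VC = 49q - 12q^2 + q^3, so AVC = VC/q = 49 - 12q + q^2 and MC = dTC/dq = 49 - 24q + 3q^2.
AVC is minimized where dAVC/dq = -12 + 2q = 0, at q = 6; min AVC = 49 - 12·6 + 6^2 = $13.
P = $76 exceeds min AVC = $13, so the firm stays open.
Set P = MC: 76 = 49 - 24q + 3q^2 → -27 - 24q + 3q^2 = 0. The roots are q = -1 and q = 9; the profit-maximizing output is on the rising part of MC, so q* = 9.
Check: AVC at q = 9 is $22 ≤ P, so revenue covers variable cost.
Profit = P·q − TC = 76·9 − 423 = $261.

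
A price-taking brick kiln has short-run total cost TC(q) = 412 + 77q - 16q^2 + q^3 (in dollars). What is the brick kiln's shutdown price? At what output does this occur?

$13 per unit, at q = 8

Short-run supply begins at min AVC. From VC = 77q - 16q^2 + q^3, AVC = 77 - 16q + q^2.
At the minimum of AVC, MC = AVC. MC = 77 - 32q + 3q^2; setting MC = AVC gives 2q^2 - 16q = 0, so q = 8. min AVC = 13.
For P < $13 the firm produces nothing.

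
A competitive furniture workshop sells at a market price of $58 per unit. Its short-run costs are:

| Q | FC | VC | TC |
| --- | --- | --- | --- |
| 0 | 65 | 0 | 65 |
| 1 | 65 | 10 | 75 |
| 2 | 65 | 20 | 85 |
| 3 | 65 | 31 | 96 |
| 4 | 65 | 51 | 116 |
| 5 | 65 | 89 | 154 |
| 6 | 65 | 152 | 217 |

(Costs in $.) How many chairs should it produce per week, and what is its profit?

Compute π = P·Q − TC at each output: Q=0: -65; Q=1: -17; Q=2: 31; Q=3: 78; Q=4: 116; Q=5: 136; Q=6: 131.
Profit is maximized at Q = 5. AVC there is 89/5 = $17.80 ≤ P, so producing beats shutting down (which would give -$65).

Q = 5; profit = $136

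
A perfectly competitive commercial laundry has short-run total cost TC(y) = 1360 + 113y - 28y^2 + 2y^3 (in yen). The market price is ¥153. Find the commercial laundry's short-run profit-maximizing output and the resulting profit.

AVC = 113 - 28y + 2y^2 has its minimum ¥15 at y = 7; price ¥153 clears that bar, so the firm operates.
With MC = 113 - 56y + 6y^2, P = MC on the upward-sloping part at y* = 10.
TR = 153·10 = 1530. TC = 1360 + 330 = 1690. Profit = 1530 − 1690 = -¥160.
Shutting down would mean losing the fixed cost of ¥1360, so operating at a loss of ¥160 is better by ¥1200.

Profit = -¥160 at y = 10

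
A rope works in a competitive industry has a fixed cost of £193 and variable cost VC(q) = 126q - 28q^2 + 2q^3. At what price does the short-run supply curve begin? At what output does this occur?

The shutdown price is the minimum of AVC. VC = 126q - 28q^2 + 2q^3, so AVC = 126 - 28q + 2q^2.
dAVC/dq = -28 + 4q = 0 gives q = 7. min AVC = 126 - 28·7 + 2·7^2 = 28.
The firm shuts down for any P below £28.

£28 per unit, at q = 7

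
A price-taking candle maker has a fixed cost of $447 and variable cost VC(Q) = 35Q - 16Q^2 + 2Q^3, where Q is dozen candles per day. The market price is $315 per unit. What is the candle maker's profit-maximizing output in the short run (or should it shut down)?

From TC, MC = TC'(Q) = 35 - 32Q + 6Q^2 and AVC = VC/Q = 35 - 16Q + 2Q^2.
AVC is minimized where dAVC/dQ = -16 + 4Q = 0, at Q = 4; min AVC = 35 - 16·4 + 2·4^2 = $3.
Because $315 ≥ $3, revenue can cover variable cost; the firm operates.
P = MC gives -280 - 32Q + 6Q^2 = 0, with roots -14/3 and 10. Take the larger (rising MC): Q* = 10.
Check: AVC at Q = 10 is $75 ≤ P, so revenue covers variable cost.
Profit = P·Q − TC = 315·10 − 1197 = $1953.

Produce at Q = 10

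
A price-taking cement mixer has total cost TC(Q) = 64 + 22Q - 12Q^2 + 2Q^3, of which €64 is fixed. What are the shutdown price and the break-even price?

AVC = 22 - 12Q + 2Q^2; minimized at Q = 3, giving min AVC = €4. That is the shutdown price.
ATC = 64/Q + 22 - 12Q + 2Q^2. Setting dATC/dQ = −64/Q^2 − 12 + 4Q = 0 gives Q = 4 (since 4·4^3 − 12·4^2 = 64).
min ATC = 64/4 + 22 − 12·4 + 2·4^2 = €22. That is the break-even price.
For €4 ≤ P < €22 the firm produces at a loss; below €4 it shuts down.

Shutdown price = €4; break-even price = €22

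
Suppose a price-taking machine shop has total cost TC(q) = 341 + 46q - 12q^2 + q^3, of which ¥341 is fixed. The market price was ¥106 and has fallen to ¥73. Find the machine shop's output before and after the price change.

Output falls from 10 to 9

AVC = 46 - 12q + q^2, minimized at q = 6 where min AVC = ¥10. MC = 46 - 24q + 3q^2.
With P = ¥106 above the shutdown price, P = MC gives q = 10.
At P = ¥73 ≥ min AVC, set P = MC: q = 9. The firm stays open but cuts output.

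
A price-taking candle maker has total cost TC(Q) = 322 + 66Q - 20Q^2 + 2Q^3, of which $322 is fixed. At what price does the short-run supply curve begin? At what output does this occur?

The shutdown price is the minimum of AVC. VC = 66Q - 20Q^2 + 2Q^3, so AVC = 66 - 20Q + 2Q^2.
dAVC/dQ = -20 + 4Q = 0 gives Q = 5. min AVC = 66 - 20·5 + 2·5^2 = 16.
The firm shuts down for any P below $16.

$16 per unit, at Q = 5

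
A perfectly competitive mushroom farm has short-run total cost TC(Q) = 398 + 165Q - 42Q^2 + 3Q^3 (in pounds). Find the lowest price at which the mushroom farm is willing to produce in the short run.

£18 per unit

Short-run supply begins at min AVC. From VC = 165Q - 42Q^2 + 3Q^3, AVC = 165 - 42Q + 3Q^2.
dAVC/dQ = -42 + 6Q = 0 gives Q = 7. min AVC = 165 - 42·7 + 3·7^2 = 18.
The firm shuts down for any P below £18.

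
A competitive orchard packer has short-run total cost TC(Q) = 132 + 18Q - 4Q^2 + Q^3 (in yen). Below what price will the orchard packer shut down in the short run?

¥14 per unit

The shutdown price is the minimum of AVC. VC = 18Q - 4Q^2 + Q^3, so AVC = 18 - 4Q + Q^2.
At the minimum of AVC, MC = AVC. MC = 18 - 8Q + 3Q^2; setting MC = AVC gives 2Q^2 - 4Q = 0, so Q = 2. min AVC = 14.
For P < ¥14 the firm produces nothing.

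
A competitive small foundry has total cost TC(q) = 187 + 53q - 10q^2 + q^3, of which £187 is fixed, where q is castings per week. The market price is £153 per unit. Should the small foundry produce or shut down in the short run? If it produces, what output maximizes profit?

Produce at q = 10

Variable cost is VC = 53q - 10q^2 + q^3, so AVC = VC/q = 53 - 10q + q^2 and MC = dTC/dq = 53 - 20q + 3q^2.
AVC hits its minimum where MC = AVC, at q = 5, giving min AVC = 53 - 10·5 + 5^2 = £28.
P = £153 exceeds min AVC = £28, so the firm stays open.
Set P = MC: 153 = 53 - 20q + 3q^2 → -100 - 20q + 3q^2 = 0. The roots are q = -10/3 and q = 10; the profit-maximizing output is on the rising part of MC, so q* = 10.
Check: AVC at q = 10 is £53 ≤ P, so revenue covers variable cost.
Profit = P·q − TC = 153·10 − 717 = £813.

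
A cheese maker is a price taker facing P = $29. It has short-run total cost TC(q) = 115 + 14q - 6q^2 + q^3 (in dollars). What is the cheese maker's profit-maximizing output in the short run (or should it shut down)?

Variable cost is VC = 14q - 6q^2 + q^3, so AVC = VC/q = 14 - 6q + q^2 and MC = dTC/dq = 14 - 12q + 3q^2.
AVC is minimized where dAVC/dq = -6 + 2q = 0, at q = 3; min AVC = 14 - 6·3 + 3^2 = $5.
Since P = $29 ≥ min AVC = $5, price covers variable cost and the firm should produce.
Solving P = MC: -15 - 12q + 3q^2 = 0 ⇒ q = -1 or 5. On the upward-sloping branch, q* = 5.
Check: AVC at q = 5 is $9 ≤ P, so revenue covers variable cost.
Profit = P·q − TC = 29·5 − 160 = -$15, a loss, but smaller than the $115 fixed cost the firm would lose by shutting down.

Produce at q = 5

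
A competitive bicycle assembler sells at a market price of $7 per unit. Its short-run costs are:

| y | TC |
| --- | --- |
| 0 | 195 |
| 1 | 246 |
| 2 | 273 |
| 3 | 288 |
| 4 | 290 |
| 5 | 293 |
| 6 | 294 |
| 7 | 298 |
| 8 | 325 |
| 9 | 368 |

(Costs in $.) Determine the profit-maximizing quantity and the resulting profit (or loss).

Compute π = P·y − TC at each output: y=0: -195; y=1: -239; y=2: -259; y=3: -267; y=4: -262; y=5: -258; y=6: -252; y=7: -249; y=8: -269; y=9: -305.
Profit is highest at y = 0. Equivalently, the lowest AVC in the table is 103/7 ≈ $14.71 at y = 7, and P = $7 falls below it — price never covers variable cost, so the firm shuts down and loses only its fixed cost.

y = 0 (shut down); profit = -$195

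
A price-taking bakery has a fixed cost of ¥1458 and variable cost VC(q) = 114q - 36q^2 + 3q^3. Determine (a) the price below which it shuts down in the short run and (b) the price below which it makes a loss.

Shutdown price = ¥6; break-even price = ¥195

AVC = 114 - 36q + 3q^2; minimized at q = 6, giving min AVC = ¥6. That is the shutdown price.
ATC = 1458/q + 114 - 36q + 3q^2. Setting dATC/dq = −1458/q^2 − 36 + 6q = 0 gives q = 9 (since 6·9^3 − 36·9^2 = 1458).
min ATC = 1458/9 + 114 − 36·9 + 3·9^2 = ¥195. That is the break-even price.
For ¥6 ≤ P < ¥195 the firm produces at a loss; below ¥6 it shuts down.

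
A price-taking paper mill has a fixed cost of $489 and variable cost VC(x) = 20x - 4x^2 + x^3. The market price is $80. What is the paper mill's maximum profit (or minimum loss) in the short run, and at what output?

Profit = -$201 at x = 6

AVC = 20 - 4x + x^2; min AVC = $16 at x = 2. Since P = $80 ≥ min AVC, the firm produces.
MC = 20 - 8x + 3x^2. Setting P = MC and taking the root on the rising branch gives x* = 6.
TR = 80·6 = 480. TC = 489 + 192 = 681. Profit = 480 − 681 = -$201.
Shutting down would mean losing the fixed cost of $489, so operating at a loss of $201 is better by $288.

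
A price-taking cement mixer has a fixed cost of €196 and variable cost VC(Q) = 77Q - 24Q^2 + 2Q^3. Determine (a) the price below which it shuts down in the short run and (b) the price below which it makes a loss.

AVC = 77 - 24Q + 2Q^2; minimized at Q = 6, giving min AVC = €5. That is the shutdown price.
ATC = 196/Q + 77 - 24Q + 2Q^2. Setting dATC/dQ = −196/Q^2 − 24 + 4Q = 0 gives Q = 7 (since 4·7^3 − 24·7^2 = 196).
min ATC = 196/7 + 77 − 24·7 + 2·7^2 = €35. That is the break-even price.
Between these two prices the firm operates at a loss; above €35 it earns a profit.

Shutdown price = €5; break-even price = €35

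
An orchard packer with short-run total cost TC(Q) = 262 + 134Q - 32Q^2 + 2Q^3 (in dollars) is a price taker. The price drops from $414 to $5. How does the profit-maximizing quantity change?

Output falls from 14 to 0 (the firm shuts down)

MC = 134 - 64Q + 6Q^2; the shutdown threshold is min AVC = $6 (at Q = 8).
At P = $414 ≥ min AVC, set P = MC on the rising branch: Q = 14.
At P = $5 < min AVC = $6, price no longer covers variable cost at any output, so the firm shuts down: Q = 0.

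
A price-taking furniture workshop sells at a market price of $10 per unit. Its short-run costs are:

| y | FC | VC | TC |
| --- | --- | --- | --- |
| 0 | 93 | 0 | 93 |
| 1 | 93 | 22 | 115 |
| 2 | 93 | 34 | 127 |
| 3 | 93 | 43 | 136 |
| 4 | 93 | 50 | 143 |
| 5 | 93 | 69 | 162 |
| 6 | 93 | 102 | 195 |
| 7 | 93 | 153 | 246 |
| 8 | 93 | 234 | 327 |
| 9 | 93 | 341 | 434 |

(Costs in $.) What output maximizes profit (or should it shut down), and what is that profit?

y = 0 (shut down); profit = -$93

Tabulate TR − TC: y=0: -93; y=1: -105; y=2: -107; y=3: -106; y=4: -103; y=5: -112; y=6: -135; y=7: -176; y=8: -247; y=9: -344.
Profit is highest at y = 0. Equivalently, the lowest AVC in the table is 50/4 ≈ $12.50 at y = 4, and P = $10 falls below it — price never covers variable cost, so the firm shuts down and loses only its fixed cost.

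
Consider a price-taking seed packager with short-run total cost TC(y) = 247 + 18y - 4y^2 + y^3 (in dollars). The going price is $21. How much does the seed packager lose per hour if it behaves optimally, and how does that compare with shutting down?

Profit = -$229 at y = 3

AVC = 18 - 4y + y^2; min AVC = $14 at y = 2. Since P = $21 ≥ min AVC, the firm produces.
MC = 18 - 8y + 3y^2. Setting P = MC and taking the root on the rising branch gives y* = 3.
TR = 21·3 = 63. TC = 247 + 45 = 292. Profit = 63 − 292 = -$229.
Shutting down would mean losing the fixed cost of $247, so operating at a loss of $229 is better by $18.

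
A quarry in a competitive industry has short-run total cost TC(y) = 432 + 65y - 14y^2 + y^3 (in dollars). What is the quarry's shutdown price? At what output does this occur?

The firm shuts down when price falls below the minimum of average variable cost. AVC = VC/y = 65 - 14y + y^2.
dAVC/dy = -14 + 2y = 0 gives y = 7. min AVC = 65 - 14·7 + 7^2 = 16.
So the shutdown price is $16.

$16 per unit, at y = 7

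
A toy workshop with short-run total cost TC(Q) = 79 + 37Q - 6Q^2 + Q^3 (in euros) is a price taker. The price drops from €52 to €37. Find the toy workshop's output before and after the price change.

Output falls from 5 to 4

AVC = 37 - 6Q + Q^2, minimized at Q = 3 where min AVC = €28. MC = 37 - 12Q + 3Q^2.
With P = €52 above the shutdown price, P = MC gives Q = 5.
At P = €37 ≥ min AVC, set P = MC: Q = 4. The firm stays open but cuts output.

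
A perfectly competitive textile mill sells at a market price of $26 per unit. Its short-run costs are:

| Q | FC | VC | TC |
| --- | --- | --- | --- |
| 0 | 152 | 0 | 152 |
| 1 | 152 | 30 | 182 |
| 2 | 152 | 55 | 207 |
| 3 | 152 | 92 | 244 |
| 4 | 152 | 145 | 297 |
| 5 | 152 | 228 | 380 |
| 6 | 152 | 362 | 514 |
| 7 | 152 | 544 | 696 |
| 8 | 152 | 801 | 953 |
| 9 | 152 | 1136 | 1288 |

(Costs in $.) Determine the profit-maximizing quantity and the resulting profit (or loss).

Tabulate TR − TC: Q=0: -152; Q=1: -156; Q=2: -155; Q=3: -166; Q=4: -193; Q=5: -250; Q=6: -358; Q=7: -514; Q=8: -745; Q=9: -1054.
Profit is highest at Q = 0. Equivalently, the lowest AVC in the table is 55/2 ≈ $27.50 at Q = 2, and P = $26 falls below it — price never covers variable cost, so the firm shuts down and loses only its fixed cost.

Q = 0 (shut down); profit = -$152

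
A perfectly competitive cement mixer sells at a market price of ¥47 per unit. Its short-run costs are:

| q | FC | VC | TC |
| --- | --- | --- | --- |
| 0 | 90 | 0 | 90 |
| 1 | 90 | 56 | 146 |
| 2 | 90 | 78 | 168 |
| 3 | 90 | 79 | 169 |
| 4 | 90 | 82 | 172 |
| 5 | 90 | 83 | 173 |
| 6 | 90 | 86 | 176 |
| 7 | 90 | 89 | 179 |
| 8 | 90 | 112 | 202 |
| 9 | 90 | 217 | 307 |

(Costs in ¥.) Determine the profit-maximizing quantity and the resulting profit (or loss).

Compute π = P·q − TC at each output: q=0: -90; q=1: -99; q=2: -74; q=3: -28; q=4: 16; q=5: 62; q=6: 106; q=7: 150; q=8: 174; q=9: 116.
Profit is maximized at q = 8. AVC there is 112/8 = ¥14 ≤ P, so producing beats shutting down (which would give -¥90).

q = 8; profit = ¥174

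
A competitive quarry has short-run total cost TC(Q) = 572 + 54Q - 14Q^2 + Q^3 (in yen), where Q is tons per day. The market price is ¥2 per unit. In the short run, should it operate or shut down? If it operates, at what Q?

From TC, MC = TC'(Q) = 54 - 28Q + 3Q^2 and AVC = VC/Q = 54 - 14Q + Q^2.
The AVC parabola has its vertex at Q = 14/2 = 7, where AVC = 54 - 14·7 + 7^2 = ¥5.
P = ¥2 lies below min AVC = ¥5; no output level covers variable cost.
The firm minimizes its loss by shutting down and losing only its fixed cost of ¥572.

Shut down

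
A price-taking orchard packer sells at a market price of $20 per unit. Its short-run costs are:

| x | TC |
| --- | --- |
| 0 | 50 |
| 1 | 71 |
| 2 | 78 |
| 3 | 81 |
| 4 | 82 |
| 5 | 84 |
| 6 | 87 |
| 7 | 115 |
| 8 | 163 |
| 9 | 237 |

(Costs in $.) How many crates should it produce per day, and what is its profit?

Compute π = P·x − TC at each output: x=0: -50; x=1: -51; x=2: -38; x=3: -21; x=4: -2; x=5: 16; x=6: 33; x=7: 25; x=8: -3; x=9: -57.
Profit is maximized at x = 6. AVC there is 37/6 = $6.17 ≤ P, so producing beats shutting down (which would give -$50).

x = 6; profit = $33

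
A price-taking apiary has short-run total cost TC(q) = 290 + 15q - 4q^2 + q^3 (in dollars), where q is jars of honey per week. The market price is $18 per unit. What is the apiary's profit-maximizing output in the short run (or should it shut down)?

Strip out fixed cost: VC = 15q - 4q^2 + q^3. Then AVC = 15 - 4q + q^2 and MC = 15 - 8q + 3q^2.
AVC is minimized where dAVC/dq = -4 + 2q = 0, at q = 2; min AVC = 15 - 4·2 + 2^2 = $11.
Because $18 ≥ $11, revenue can cover variable cost; the firm operates.
Solving P = MC: -3 - 8q + 3q^2 = 0 ⇒ q = -1/3 or 3. On the upward-sloping branch, q* = 3.
Check: AVC at q = 3 is $12 ≤ P, so revenue covers variable cost.
Profit = P·q − TC = 18·3 − 326 = -$272, a loss, but smaller than the $290 fixed cost the firm would lose by shutting down.

Produce at q = 3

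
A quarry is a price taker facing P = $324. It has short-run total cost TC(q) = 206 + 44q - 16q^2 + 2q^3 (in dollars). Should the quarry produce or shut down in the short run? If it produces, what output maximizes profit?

Produce at q = 10

From TC, MC = TC'(q) = 44 - 32q + 6q^2 and AVC = VC/q = 44 - 16q + 2q^2.
AVC hits its minimum where MC = AVC, at q = 4, giving min AVC = 44 - 16·4 + 2·4^2 = $12.
Because $324 ≥ $12, revenue can cover variable cost; the firm operates.
Set P = MC: 324 = 44 - 32q + 6q^2 → -280 - 32q + 6q^2 = 0. The roots are q = -14/3 and q = 10; the profit-maximizing output is on the rising part of MC, so q* = 10.
Check: AVC at q = 10 is $84 ≤ P, so revenue covers variable cost.
Profit = P·q − TC = 324·10 − 1046 = $2194.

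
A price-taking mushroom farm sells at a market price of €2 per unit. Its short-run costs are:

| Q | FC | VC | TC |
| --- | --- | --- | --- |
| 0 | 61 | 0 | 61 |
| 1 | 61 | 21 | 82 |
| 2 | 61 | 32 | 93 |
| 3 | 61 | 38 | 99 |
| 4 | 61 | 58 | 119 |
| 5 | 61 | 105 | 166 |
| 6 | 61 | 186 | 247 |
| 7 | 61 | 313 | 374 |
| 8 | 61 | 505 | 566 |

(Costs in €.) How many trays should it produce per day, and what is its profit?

Q = 0 (shut down); profit = -€61

Compute π = P·Q − TC at each output: Q=0: -61; Q=1: -80; Q=2: -89; Q=3: -93; Q=4: -111; Q=5: -156; Q=6: -235; Q=7: -360; Q=8: -550.
Profit is highest at Q = 0. Equivalently, the lowest AVC in the table is 38/3 ≈ €12.67 at Q = 3, and P = €2 falls below it — price never covers variable cost, so the firm shuts down and loses only its fixed cost.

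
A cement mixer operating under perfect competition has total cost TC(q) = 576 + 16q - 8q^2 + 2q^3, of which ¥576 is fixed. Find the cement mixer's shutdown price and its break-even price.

AVC = 16 - 8q + 2q^2; minimized at q = 2, giving min AVC = ¥8. That is the shutdown price.
ATC = 576/q + 16 - 8q + 2q^2. Setting dATC/dq = −576/q^2 − 8 + 4q = 0 gives q = 6 (since 4·6^3 − 8·6^2 = 576).
min ATC = 576/6 + 16 − 8·6 + 2·6^2 = ¥136. That is the break-even price.
For ¥8 ≤ P < ¥136 the firm produces at a loss; below ¥8 it shuts down.

Shutdown price = ¥8; break-even price = ¥136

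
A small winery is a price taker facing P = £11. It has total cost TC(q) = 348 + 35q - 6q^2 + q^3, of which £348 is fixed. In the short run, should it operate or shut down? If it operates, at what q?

Shut down

From TC, MC = TC'(q) = 35 - 12q + 3q^2 and AVC = VC/q = 35 - 6q + q^2.
AVC is minimized where dAVC/dq = -6 + 2q = 0, at q = 3; min AVC = 35 - 6·3 + 3^2 = £26.
P = £11 lies below min AVC = £26; no output level covers variable cost.
Best response: produce nothing and absorb the £348 fixed cost.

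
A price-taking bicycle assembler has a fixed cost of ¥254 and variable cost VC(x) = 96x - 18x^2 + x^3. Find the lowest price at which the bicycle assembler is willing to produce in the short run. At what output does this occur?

¥15 per unit, at x = 9

The shutdown price is the minimum of AVC. VC = 96x - 18x^2 + x^3, so AVC = 96 - 18x + x^2.
dAVC/dx = -18 + 2x = 0 gives x = 9. min AVC = 96 - 18·9 + 9^2 = 15.
For P < ¥15 the firm produces nothing.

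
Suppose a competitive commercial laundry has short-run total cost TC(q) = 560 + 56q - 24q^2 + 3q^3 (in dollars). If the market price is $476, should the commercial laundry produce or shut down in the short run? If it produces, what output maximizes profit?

Variable cost is VC = 56q - 24q^2 + 3q^3, so AVC = VC/q = 56 - 24q + 3q^2 and MC = dTC/dq = 56 - 48q + 9q^2.
The AVC parabola has its vertex at q = 24/6 = 4, where AVC = 56 - 24·4 + 3·4^2 = $8.
P = $476 exceeds min AVC = $8, so the firm stays open.
Solving P = MC: -420 - 48q + 9q^2 = 0 ⇒ q = -14/3 or 10. On the upward-sloping branch, q* = 10.
Check: AVC at q = 10 is $116 ≤ P, so revenue covers variable cost.
Profit = P·q − TC = 476·10 − 1720 = $3040.

Produce at q = 10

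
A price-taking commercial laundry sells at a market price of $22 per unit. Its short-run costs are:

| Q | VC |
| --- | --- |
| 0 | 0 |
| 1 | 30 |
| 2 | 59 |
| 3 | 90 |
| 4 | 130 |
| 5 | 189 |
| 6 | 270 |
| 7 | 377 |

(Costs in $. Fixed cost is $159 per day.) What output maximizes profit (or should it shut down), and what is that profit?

Profit at each row (π = 22Q − TC): Q=0: -159; Q=1: -167; Q=2: -174; Q=3: -183; Q=4: -201; Q=5: -238; Q=6: -297; Q=7: -382.
Profit is highest at Q = 0. Equivalently, the lowest AVC in the table is 59/2 ≈ $29.50 at Q = 2, and P = $22 falls below it — price never covers variable cost, so the firm shuts down and loses only its fixed cost.

Q = 0 (shut down); profit = -$159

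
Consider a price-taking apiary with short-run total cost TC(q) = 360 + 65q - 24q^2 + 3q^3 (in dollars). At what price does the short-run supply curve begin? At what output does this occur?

The shutdown price is the minimum of AVC. VC = 65q - 24q^2 + 3q^3, so AVC = 65 - 24q + 3q^2.
At the minimum of AVC, MC = AVC. MC = 65 - 48q + 9q^2; setting MC = AVC gives 6q^2 - 24q = 0, so q = 4. min AVC = 17.
For P < $17 the firm produces nothing.

$17 per unit, at q = 4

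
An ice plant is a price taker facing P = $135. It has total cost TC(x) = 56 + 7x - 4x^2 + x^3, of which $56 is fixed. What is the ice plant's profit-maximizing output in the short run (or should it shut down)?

Produce at x = 8

Strip out fixed cost: VC = 7x - 4x^2 + x^3. Then AVC = 7 - 4x + x^2 and MC = 7 - 8x + 3x^2.
The AVC parabola has its vertex at x = 4/2 = 2, where AVC = 7 - 4·2 + 2^2 = $3.
P = $135 exceeds min AVC = $3, so the firm stays open.
Set P = MC: 135 = 7 - 8x + 3x^2 → -128 - 8x + 3x^2 = 0. The roots are x = -16/3 and x = 8; the profit-maximizing output is on the rising part of MC, so x* = 8.
Check: AVC at x = 8 is $39 ≤ P, so revenue covers variable cost.
Profit = P·x − TC = 135·8 − 368 = $712.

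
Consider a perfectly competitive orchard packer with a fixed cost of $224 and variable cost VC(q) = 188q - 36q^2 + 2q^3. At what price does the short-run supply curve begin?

Short-run supply begins at min AVC. From VC = 188q - 36q^2 + 2q^3, AVC = 188 - 36q + 2q^2.
dAVC/dq = -36 + 4q = 0 gives q = 9. min AVC = 188 - 36·9 + 2·9^2 = 26.
So the shutdown price is $26.

$26 per unit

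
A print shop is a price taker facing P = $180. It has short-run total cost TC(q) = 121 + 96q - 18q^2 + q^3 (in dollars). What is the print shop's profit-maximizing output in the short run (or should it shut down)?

Variable cost is VC = 96q - 18q^2 + q^3, so AVC = VC/q = 96 - 18q + q^2 and MC = dTC/dq = 96 - 36q + 3q^2.
AVC hits its minimum where MC = AVC, at q = 9, giving min AVC = 96 - 18·9 + 9^2 = $15.
P = $180 exceeds min AVC = $15, so the firm stays open.
Set P = MC: 180 = 96 - 36q + 3q^2 → -84 - 36q + 3q^2 = 0. The roots are q = -2 and q = 14; the profit-maximizing output is on the rising part of MC, so q* = 14.
Check: AVC at q = 14 is $40 ≤ P, so revenue covers variable cost.
Profit = P·q − TC = 180·14 − 681 = $1839.

Produce at q = 14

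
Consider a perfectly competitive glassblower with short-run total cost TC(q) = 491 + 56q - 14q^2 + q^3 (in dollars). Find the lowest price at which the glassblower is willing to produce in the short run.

$7 per unit

Short-run supply begins at min AVC. From VC = 56q - 14q^2 + q^3, AVC = 56 - 14q + q^2.
At the minimum of AVC, MC = AVC. MC = 56 - 28q + 3q^2; setting MC = AVC gives 2q^2 - 14q = 0, so q = 7. min AVC = 7.
The firm shuts down for any P below $7.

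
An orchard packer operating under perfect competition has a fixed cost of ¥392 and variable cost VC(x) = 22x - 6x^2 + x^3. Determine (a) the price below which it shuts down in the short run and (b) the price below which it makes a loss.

Shutdown price = ¥13; break-even price = ¥85

Shutdown price = min AVC. AVC = 22 - 6x + x^2, with vertex at x = 3 and minimum ¥13.
ATC = 392/x + 22 - 6x + x^2. Setting dATC/dx = −392/x^2 − 6 + 2x = 0 gives x = 7 (since 2·7^3 − 6·7^2 = 392).
min ATC = 392/7 + 22 − 6·7 + 7^2 = ¥85. That is the break-even price.
For ¥13 ≤ P < ¥85 the firm produces at a loss; below ¥13 it shuts down.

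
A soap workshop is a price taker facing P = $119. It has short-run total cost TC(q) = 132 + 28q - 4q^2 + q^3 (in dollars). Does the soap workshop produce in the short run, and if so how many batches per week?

Produce at q = 7

From TC, MC = TC'(q) = 28 - 8q + 3q^2 and AVC = VC/q = 28 - 4q + q^2.
AVC hits its minimum where MC = AVC, at q = 2, giving min AVC = 28 - 4·2 + 2^2 = $24.
Since P = $119 ≥ min AVC = $24, price covers variable cost and the firm should produce.
Set P = MC: 119 = 28 - 8q + 3q^2 → -91 - 8q + 3q^2 = 0. The roots are q = -13/3 and q = 7; the profit-maximizing output is on the rising part of MC, so q* = 7.
Check: AVC at q = 7 is $49 ≤ P, so revenue covers variable cost.
Profit = P·q − TC = 119·7 − 475 = $358.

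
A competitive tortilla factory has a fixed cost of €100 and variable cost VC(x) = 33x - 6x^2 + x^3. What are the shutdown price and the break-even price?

Shutdown price = €24; break-even price = €48

AVC = 33 - 6x + x^2; minimized at x = 3, giving min AVC = €24. That is the shutdown price.
ATC = 100/x + 33 - 6x + x^2. Setting dATC/dx = −100/x^2 − 6 + 2x = 0 gives x = 5 (since 2·5^3 − 6·5^2 = 100).
min ATC = 100/5 + 33 − 6·5 + 5^2 = €48. That is the break-even price.
Between these two prices the firm operates at a loss; above €48 it earns a profit.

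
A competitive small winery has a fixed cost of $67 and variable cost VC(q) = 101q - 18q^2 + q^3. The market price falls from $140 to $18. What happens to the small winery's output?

MC = 101 - 36q + 3q^2; the shutdown threshold is min AVC = $20 (at q = 9).
With P = $140 above the shutdown price, P = MC gives q = 13.
At P = $18 < min AVC = $20, price no longer covers variable cost at any output, so the firm shuts down: q = 0.

Output falls from 13 to 0 (the firm shuts down)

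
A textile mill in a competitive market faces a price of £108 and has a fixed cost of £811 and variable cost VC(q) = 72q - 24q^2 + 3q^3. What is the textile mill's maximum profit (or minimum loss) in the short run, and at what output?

Profit = -£379 at q = 6

AVC = 72 - 24q + 3q^2; min AVC = £24 at q = 4. Since P = £108 ≥ min AVC, the firm produces.
MC = 72 - 48q + 9q^2. Setting P = MC and taking the root on the rising branch gives q* = 6.
TR = 108·6 = 648. TC = 811 + 216 = 1027. Profit = 648 − 1027 = -£379.
Shutting down would mean losing the fixed cost of £811, so operating at a loss of £379 is better by £432.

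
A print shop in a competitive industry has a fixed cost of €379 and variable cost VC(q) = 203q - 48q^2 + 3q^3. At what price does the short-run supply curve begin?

The firm shuts down when price falls below the minimum of average variable cost. AVC = VC/q = 203 - 48q + 3q^2.
dAVC/dq = -48 + 6q = 0 gives q = 8. min AVC = 203 - 48·8 + 3·8^2 = 11.
The firm shuts down for any P below €11.

€11 per unit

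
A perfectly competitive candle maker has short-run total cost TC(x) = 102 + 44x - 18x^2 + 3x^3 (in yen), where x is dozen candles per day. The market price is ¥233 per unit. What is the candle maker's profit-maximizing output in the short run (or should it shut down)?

Produce at x = 7

Strip out fixed cost: VC = 44x - 18x^2 + 3x^3. Then AVC = 44 - 18x + 3x^2 and MC = 44 - 36x + 9x^2.
AVC hits its minimum where MC = AVC, at x = 3, giving min AVC = 44 - 18·3 + 3·3^2 = ¥17.
P = ¥233 exceeds min AVC = ¥17, so the firm stays open.
P = MC gives -189 - 36x + 9x^2 = 0, with roots -3 and 7. Take the larger (rising MC): x* = 7.
Check: AVC at x = 7 is ¥65 ≤ P, so revenue covers variable cost.
Profit = P·x − TC = 233·7 − 557 = ¥1074.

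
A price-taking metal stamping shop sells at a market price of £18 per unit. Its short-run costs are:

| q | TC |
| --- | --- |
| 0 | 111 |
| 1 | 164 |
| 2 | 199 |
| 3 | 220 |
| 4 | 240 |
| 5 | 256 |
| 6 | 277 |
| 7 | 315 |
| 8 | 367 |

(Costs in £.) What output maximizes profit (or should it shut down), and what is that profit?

Tabulate TR − TC: q=0: -111; q=1: -146; q=2: -163; q=3: -166; q=4: -168; q=5: -166; q=6: -169; q=7: -189; q=8: -223.
Profit is highest at q = 0. Equivalently, the lowest AVC in the table is 166/6 ≈ £27.67 at q = 6, and P = £18 falls below it — price never covers variable cost, so the firm shuts down and loses only its fixed cost.

q = 0 (shut down); profit = -£111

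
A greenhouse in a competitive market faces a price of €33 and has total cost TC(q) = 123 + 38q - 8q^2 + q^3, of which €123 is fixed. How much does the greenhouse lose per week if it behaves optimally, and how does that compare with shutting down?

Profit = -€73 at q = 5

AVC = 38 - 8q + q^2 has its minimum €22 at q = 4; price €33 clears that bar, so the firm operates.
MC = 38 - 16q + 3q^2. Setting P = MC and taking the root on the rising branch gives q* = 5.
TR = 33·5 = 165. TC = 123 + 115 = 238. Profit = 165 − 238 = -€73.
That loss of €73 beats the €123 the firm would lose by shutting down; producing recovers €50 of fixed cost.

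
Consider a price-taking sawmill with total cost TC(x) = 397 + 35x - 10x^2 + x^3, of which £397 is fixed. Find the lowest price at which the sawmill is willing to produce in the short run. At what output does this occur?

£10 per unit, at x = 5

The shutdown price is the minimum of AVC. VC = 35x - 10x^2 + x^3, so AVC = 35 - 10x + x^2.
At the minimum of AVC, MC = AVC. MC = 35 - 20x + 3x^2; setting MC = AVC gives 2x^2 - 10x = 0, so x = 5. min AVC = 10.
So the shutdown price is £10.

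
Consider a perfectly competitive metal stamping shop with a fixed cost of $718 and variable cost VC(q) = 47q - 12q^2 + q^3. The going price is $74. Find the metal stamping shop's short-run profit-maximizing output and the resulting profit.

AVC = 47 - 12q + q^2 has its minimum $11 at q = 6; price $74 clears that bar, so the firm operates.
With MC = 47 - 24q + 3q^2, P = MC on the upward-sloping part at q* = 9.
TR = 74·9 = 666. TC = 718 + 180 = 898. Profit = 666 − 898 = -$232.
By producing, the firm covers all variable cost plus $486 of fixed cost; shutting down would lose the full $718.

Profit = -$232 at q = 9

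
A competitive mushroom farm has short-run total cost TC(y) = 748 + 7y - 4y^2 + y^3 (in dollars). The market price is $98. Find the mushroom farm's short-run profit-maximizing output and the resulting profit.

AVC = 7 - 4y + y^2; min AVC = $3 at y = 2. Since P = $98 ≥ min AVC, the firm produces.
MC = 7 - 8y + 3y^2. Setting P = MC and taking the root on the rising branch gives y* = 7.
TR = 98·7 = 686. TC = 748 + 196 = 944. Profit = 686 − 944 = -$258.
That loss of $258 beats the $748 the firm would lose by shutting down; producing recovers $490 of fixed cost.

Profit = -$258 at y = 7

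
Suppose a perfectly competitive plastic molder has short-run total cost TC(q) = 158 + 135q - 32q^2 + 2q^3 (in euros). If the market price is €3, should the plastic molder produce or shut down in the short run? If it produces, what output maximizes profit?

Shut down

Strip out fixed cost: VC = 135q - 32q^2 + 2q^3. Then AVC = 135 - 32q + 2q^2 and MC = 135 - 64q + 6q^2.
The AVC parabola has its vertex at q = 32/4 = 8, where AVC = 135 - 32·8 + 2·8^2 = €7.
With P < min AVC (€3 < €7), every unit sold adds to the loss.
Shutting down limits the loss to fixed cost, €158.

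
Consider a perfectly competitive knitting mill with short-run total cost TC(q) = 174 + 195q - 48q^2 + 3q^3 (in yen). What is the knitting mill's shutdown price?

¥3 per unit

The shutdown price is the minimum of AVC. VC = 195q - 48q^2 + 3q^3, so AVC = 195 - 48q + 3q^2.
dAVC/dq = -48 + 6q = 0 gives q = 8. min AVC = 195 - 48·8 + 3·8^2 = 3.
So the shutdown price is ¥3.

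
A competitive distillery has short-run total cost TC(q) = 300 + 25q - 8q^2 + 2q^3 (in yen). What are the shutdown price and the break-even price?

Shutdown price = ¥17; break-even price = ¥95

AVC = 25 - 8q + 2q^2; minimized at q = 2, giving min AVC = ¥17. That is the shutdown price.
ATC = 300/q + 25 - 8q + 2q^2. Setting dATC/dq = −300/q^2 − 8 + 4q = 0 gives q = 5 (since 4·5^3 − 8·5^2 = 300).
min ATC = 300/5 + 25 − 8·5 + 2·5^2 = ¥95. That is the break-even price.
For ¥17 ≤ P < ¥95 the firm produces at a loss; below ¥17 it shuts down.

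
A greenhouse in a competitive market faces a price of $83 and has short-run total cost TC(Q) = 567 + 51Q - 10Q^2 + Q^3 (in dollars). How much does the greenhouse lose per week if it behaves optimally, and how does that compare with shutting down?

AVC = 51 - 10Q + Q^2; min AVC = $26 at Q = 5. Since P = $83 ≥ min AVC, the firm produces.
MC = 51 - 20Q + 3Q^2. Setting P = MC and taking the root on the rising branch gives Q* = 8.
TR = 83·8 = 664. TC = 567 + 280 = 847. Profit = 664 − 847 = -$183.
Shutting down would mean losing the fixed cost of $567, so operating at a loss of $183 is better by $384.

Profit = -$183 at Q = 8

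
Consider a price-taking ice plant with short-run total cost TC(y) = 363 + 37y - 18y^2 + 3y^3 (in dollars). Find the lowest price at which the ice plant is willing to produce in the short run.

The firm shuts down when price falls below the minimum of average variable cost. AVC = VC/y = 37 - 18y + 3y^2.
At the minimum of AVC, MC = AVC. MC = 37 - 36y + 9y^2; setting MC = AVC gives 6y^2 - 18y = 0, so y = 3. min AVC = 10.
The firm shuts down for any P below $10.

$10 per unit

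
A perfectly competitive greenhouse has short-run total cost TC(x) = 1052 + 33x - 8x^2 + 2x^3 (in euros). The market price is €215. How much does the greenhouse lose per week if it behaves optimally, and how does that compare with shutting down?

AVC = 33 - 8x + 2x^2 has its minimum €25 at x = 2; price €215 clears that bar, so the firm operates.
MC = 33 - 16x + 6x^2. Setting P = MC and taking the root on the rising branch gives x* = 7.
TR = 215·7 = 1505. TC = 1052 + 525 = 1577. Profit = 1505 − 1577 = -€72.
Shutting down would mean losing the fixed cost of €1052, so operating at a loss of €72 is better by €980.

Profit = -€72 at x = 7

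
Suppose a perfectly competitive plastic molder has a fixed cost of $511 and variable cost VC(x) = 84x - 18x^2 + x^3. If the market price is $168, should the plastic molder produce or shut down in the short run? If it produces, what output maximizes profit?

Variable cost is VC = 84x - 18x^2 + x^3, so AVC = VC/x = 84 - 18x + x^2 and MC = dTC/dx = 84 - 36x + 3x^2.
AVC is minimized where dAVC/dx = -18 + 2x = 0, at x = 9; min AVC = 84 - 18·9 + 9^2 = $3.
P = $168 exceeds min AVC = $3, so the firm stays open.
Set P = MC: 168 = 84 - 36x + 3x^2 → -84 - 36x + 3x^2 = 0. The roots are x = -2 and x = 14; the profit-maximizing output is on the rising part of MC, so x* = 14.
Check: AVC at x = 14 is $28 ≤ P, so revenue covers variable cost.
Profit = P·x − TC = 168·14 − 903 = $1449.

Produce at x = 14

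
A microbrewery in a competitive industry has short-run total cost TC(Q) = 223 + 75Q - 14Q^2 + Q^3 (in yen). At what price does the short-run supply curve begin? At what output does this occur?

¥26 per unit, at Q = 7

Short-run supply begins at min AVC. From VC = 75Q - 14Q^2 + Q^3, AVC = 75 - 14Q + Q^2.
At the minimum of AVC, MC = AVC. MC = 75 - 28Q + 3Q^2; setting MC = AVC gives 2Q^2 - 14Q = 0, so Q = 7. min AVC = 26.
The firm shuts down for any P below ¥26.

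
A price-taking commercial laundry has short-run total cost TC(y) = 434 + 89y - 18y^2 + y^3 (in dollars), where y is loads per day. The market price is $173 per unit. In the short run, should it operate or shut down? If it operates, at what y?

Strip out fixed cost: VC = 89y - 18y^2 + y^3. Then AVC = 89 - 18y + y^2 and MC = 89 - 36y + 3y^2.
AVC hits its minimum where MC = AVC, at y = 9, giving min AVC = 89 - 18·9 + 9^2 = $8.
P = $173 exceeds min AVC = $8, so the firm stays open.
Set P = MC: 173 = 89 - 36y + 3y^2 → -84 - 36y + 3y^2 = 0. The roots are y = -2 and y = 14; the profit-maximizing output is on the rising part of MC, so y* = 14.
Check: AVC at y = 14 is $33 ≤ P, so revenue covers variable cost.
Profit = P·y − TC = 173·14 − 896 = $1526.

Produce at y = 14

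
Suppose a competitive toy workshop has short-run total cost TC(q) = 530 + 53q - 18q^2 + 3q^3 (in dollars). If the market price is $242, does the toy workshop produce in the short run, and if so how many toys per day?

Produce at q = 7

From TC, MC = TC'(q) = 53 - 36q + 9q^2 and AVC = VC/q = 53 - 18q + 3q^2.
AVC hits its minimum where MC = AVC, at q = 3, giving min AVC = 53 - 18·3 + 3·3^2 = $26.
Because $242 ≥ $26, revenue can cover variable cost; the firm operates.
Solving P = MC: -189 - 36q + 9q^2 = 0 ⇒ q = -3 or 7. On the upward-sloping branch, q* = 7.
Check: AVC at q = 7 is $74 ≤ P, so revenue covers variable cost.
Profit = P·q − TC = 242·7 − 1048 = $646.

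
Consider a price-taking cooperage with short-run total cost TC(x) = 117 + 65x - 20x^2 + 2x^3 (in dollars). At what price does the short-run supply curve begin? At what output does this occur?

The firm shuts down when price falls below the minimum of average variable cost. AVC = VC/x = 65 - 20x + 2x^2.
dAVC/dx = -20 + 4x = 0 gives x = 5. min AVC = 65 - 20·5 + 2·5^2 = 15.
For P < $15 the firm produces nothing.

$15 per unit, at x = 5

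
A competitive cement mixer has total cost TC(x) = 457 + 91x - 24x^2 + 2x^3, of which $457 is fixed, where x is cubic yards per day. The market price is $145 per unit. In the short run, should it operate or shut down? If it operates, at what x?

Produce at x = 9

Variable cost is VC = 91x - 24x^2 + 2x^3, so AVC = VC/x = 91 - 24x + 2x^2 and MC = dTC/dx = 91 - 48x + 6x^2.
AVC hits its minimum where MC = AVC, at x = 6, giving min AVC = 91 - 24·6 + 2·6^2 = $19.
Because $145 ≥ $19, revenue can cover variable cost; the firm operates.
Set P = MC: 145 = 91 - 48x + 6x^2 → -54 - 48x + 6x^2 = 0. The roots are x = -1 and x = 9; the profit-maximizing output is on the rising part of MC, so x* = 9.
Check: AVC at x = 9 is $37 ≤ P, so revenue covers variable cost.
Profit = P·x − TC = 145·9 − 790 = $515.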